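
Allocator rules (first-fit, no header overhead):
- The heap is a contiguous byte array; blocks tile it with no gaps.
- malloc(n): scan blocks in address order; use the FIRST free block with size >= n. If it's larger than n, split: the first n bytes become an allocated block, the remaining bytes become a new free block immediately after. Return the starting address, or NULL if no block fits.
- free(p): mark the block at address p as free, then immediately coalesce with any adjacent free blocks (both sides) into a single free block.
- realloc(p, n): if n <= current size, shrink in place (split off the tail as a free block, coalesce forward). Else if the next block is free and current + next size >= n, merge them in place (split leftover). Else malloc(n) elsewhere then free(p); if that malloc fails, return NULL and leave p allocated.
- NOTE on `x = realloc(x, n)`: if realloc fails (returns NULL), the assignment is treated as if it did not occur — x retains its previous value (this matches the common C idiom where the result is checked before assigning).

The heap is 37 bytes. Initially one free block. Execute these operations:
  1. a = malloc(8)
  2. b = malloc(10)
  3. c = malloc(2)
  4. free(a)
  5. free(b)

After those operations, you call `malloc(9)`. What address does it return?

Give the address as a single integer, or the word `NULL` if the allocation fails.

Answer: 0

Derivation:
Op 1: a = malloc(8) -> a = 0; heap: [0-7 ALLOC][8-36 FREE]
Op 2: b = malloc(10) -> b = 8; heap: [0-7 ALLOC][8-17 ALLOC][18-36 FREE]
Op 3: c = malloc(2) -> c = 18; heap: [0-7 ALLOC][8-17 ALLOC][18-19 ALLOC][20-36 FREE]
Op 4: free(a) -> (freed a); heap: [0-7 FREE][8-17 ALLOC][18-19 ALLOC][20-36 FREE]
Op 5: free(b) -> (freed b); heap: [0-17 FREE][18-19 ALLOC][20-36 FREE]
malloc(9): first-fit scan over [0-17 FREE][18-19 ALLOC][20-36 FREE] -> 0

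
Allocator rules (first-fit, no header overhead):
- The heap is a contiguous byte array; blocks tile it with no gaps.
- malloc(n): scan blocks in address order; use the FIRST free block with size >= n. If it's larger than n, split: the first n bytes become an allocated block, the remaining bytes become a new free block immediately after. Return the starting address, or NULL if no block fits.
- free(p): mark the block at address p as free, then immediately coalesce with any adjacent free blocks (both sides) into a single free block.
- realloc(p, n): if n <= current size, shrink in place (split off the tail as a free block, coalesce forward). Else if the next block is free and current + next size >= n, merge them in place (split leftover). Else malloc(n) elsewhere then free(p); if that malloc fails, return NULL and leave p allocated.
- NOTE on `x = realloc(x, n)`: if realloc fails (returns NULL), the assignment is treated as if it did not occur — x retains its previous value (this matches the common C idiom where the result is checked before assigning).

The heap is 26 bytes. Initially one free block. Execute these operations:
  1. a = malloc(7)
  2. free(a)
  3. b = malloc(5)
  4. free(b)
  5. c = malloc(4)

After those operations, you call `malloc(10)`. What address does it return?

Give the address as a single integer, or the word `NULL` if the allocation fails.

Answer: 4

Derivation:
Op 1: a = malloc(7) -> a = 0; heap: [0-6 ALLOC][7-25 FREE]
Op 2: free(a) -> (freed a); heap: [0-25 FREE]
Op 3: b = malloc(5) -> b = 0; heap: [0-4 ALLOC][5-25 FREE]
Op 4: free(b) -> (freed b); heap: [0-25 FREE]
Op 5: c = malloc(4) -> c = 0; heap: [0-3 ALLOC][4-25 FREE]
malloc(10): first-fit scan over [0-3 ALLOC][4-25 FREE] -> 4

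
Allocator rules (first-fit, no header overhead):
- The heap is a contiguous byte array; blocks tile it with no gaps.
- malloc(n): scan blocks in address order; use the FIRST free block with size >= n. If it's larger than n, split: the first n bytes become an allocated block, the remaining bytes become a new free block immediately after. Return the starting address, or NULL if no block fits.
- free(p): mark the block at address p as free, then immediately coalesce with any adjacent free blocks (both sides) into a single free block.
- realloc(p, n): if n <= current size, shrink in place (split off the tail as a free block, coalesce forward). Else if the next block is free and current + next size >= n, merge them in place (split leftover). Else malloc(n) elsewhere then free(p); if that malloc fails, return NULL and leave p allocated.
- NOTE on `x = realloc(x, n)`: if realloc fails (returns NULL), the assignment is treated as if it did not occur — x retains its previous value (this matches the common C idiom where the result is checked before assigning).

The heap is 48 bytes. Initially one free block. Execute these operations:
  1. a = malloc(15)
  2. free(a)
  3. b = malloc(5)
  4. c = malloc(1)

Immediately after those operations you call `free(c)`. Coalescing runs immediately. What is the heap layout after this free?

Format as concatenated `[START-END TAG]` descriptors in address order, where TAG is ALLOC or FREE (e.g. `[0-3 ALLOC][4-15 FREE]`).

Answer: [0-4 ALLOC][5-47 FREE]

Derivation:
Op 1: a = malloc(15) -> a = 0; heap: [0-14 ALLOC][15-47 FREE]
Op 2: free(a) -> (freed a); heap: [0-47 FREE]
Op 3: b = malloc(5) -> b = 0; heap: [0-4 ALLOC][5-47 FREE]
Op 4: c = malloc(1) -> c = 5; heap: [0-4 ALLOC][5-5 ALLOC][6-47 FREE]
free(c): c = 5 -> block [5-5 ALLOC]; mark free, coalesce with adjacent free neighbors -> [0-4 ALLOC][5-47 FREE]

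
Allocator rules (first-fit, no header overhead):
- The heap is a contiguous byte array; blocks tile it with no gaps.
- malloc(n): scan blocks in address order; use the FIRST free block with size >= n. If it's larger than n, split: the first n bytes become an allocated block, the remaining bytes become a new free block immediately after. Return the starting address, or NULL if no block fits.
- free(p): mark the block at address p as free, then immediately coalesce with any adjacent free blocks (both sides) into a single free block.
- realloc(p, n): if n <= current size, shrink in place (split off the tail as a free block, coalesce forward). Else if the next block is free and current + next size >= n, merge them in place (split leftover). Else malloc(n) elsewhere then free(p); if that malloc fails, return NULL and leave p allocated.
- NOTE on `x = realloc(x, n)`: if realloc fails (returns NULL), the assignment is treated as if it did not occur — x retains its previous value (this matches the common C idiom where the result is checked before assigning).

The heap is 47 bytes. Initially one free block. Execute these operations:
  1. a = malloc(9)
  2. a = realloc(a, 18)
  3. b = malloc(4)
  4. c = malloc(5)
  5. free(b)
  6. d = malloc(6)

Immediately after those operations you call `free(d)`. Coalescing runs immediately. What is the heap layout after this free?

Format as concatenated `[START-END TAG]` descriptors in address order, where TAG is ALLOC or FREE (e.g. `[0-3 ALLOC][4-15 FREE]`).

Answer: [0-17 ALLOC][18-21 FREE][22-26 ALLOC][27-46 FREE]

Derivation:
Op 1: a = malloc(9) -> a = 0; heap: [0-8 ALLOC][9-46 FREE]
Op 2: a = realloc(a, 18) -> a = 0; heap: [0-17 ALLOC][18-46 FREE]
Op 3: b = malloc(4) -> b = 18; heap: [0-17 ALLOC][18-21 ALLOC][22-46 FREE]
Op 4: c = malloc(5) -> c = 22; heap: [0-17 ALLOC][18-21 ALLOC][22-26 ALLOC][27-46 FREE]
Op 5: free(b) -> (freed b); heap: [0-17 ALLOC][18-21 FREE][22-26 ALLOC][27-46 FREE]
Op 6: d = malloc(6) -> d = 27; heap: [0-17 ALLOC][18-21 FREE][22-26 ALLOC][27-32 ALLOC][33-46 FREE]
free(d): d = 27 -> block [27-32 ALLOC]; mark free, coalesce with adjacent free neighbors -> [0-17 ALLOC][18-21 FREE][22-26 ALLOC][27-46 FREE]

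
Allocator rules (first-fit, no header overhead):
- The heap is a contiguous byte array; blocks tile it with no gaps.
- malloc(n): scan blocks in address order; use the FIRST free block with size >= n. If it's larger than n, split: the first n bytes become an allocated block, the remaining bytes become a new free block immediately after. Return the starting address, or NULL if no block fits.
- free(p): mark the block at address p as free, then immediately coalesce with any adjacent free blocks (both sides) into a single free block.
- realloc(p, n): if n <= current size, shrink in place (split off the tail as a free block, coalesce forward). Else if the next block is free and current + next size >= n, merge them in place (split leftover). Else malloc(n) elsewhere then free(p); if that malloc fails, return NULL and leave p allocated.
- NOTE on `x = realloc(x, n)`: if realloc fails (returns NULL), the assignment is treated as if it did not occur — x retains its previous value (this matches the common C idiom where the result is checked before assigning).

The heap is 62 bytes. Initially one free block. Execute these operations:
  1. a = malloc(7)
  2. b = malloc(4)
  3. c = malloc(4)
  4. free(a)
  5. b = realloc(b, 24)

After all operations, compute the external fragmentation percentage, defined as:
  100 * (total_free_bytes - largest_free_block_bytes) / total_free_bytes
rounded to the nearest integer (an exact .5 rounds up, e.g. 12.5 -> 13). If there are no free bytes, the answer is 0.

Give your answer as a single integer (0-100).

Op 1: a = malloc(7) -> a = 0; heap: [0-6 ALLOC][7-61 FREE]
Op 2: b = malloc(4) -> b = 7; heap: [0-6 ALLOC][7-10 ALLOC][11-61 FREE]
Op 3: c = malloc(4) -> c = 11; heap: [0-6 ALLOC][7-10 ALLOC][11-14 ALLOC][15-61 FREE]
Op 4: free(a) -> (freed a); heap: [0-6 FREE][7-10 ALLOC][11-14 ALLOC][15-61 FREE]
Op 5: b = realloc(b, 24) -> b = 15; heap: [0-10 FREE][11-14 ALLOC][15-38 ALLOC][39-61 FREE]
Free blocks: [11 23] total_free=34 largest=23 -> 100*(34-23)/34 = 1100/34 ≈ 32.353 -> rounds to 32

Answer: 32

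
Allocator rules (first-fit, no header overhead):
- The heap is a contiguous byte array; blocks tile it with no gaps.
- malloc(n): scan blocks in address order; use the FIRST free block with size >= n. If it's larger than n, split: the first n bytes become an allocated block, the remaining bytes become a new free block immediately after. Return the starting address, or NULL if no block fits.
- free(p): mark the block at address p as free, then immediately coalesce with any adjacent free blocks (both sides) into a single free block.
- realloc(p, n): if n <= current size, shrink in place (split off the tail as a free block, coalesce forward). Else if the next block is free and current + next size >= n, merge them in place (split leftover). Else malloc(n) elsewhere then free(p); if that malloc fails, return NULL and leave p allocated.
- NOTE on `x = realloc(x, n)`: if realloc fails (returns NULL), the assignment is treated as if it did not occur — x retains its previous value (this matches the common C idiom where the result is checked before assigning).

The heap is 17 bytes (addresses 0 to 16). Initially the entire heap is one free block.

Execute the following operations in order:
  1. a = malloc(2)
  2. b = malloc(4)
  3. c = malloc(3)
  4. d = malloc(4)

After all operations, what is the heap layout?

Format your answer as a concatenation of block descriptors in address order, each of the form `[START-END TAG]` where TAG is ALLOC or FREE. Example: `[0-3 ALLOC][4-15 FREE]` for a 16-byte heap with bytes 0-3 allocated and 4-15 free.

Answer: [0-1 ALLOC][2-5 ALLOC][6-8 ALLOC][9-12 ALLOC][13-16 FREE]

Derivation:
Op 1: a = malloc(2) -> a = 0; heap: [0-1 ALLOC][2-16 FREE]
Op 2: b = malloc(4) -> b = 2; heap: [0-1 ALLOC][2-5 ALLOC][6-16 FREE]
Op 3: c = malloc(3) -> c = 6; heap: [0-1 ALLOC][2-5 ALLOC][6-8 ALLOC][9-16 FREE]
Op 4: d = malloc(4) -> d = 9; heap: [0-1 ALLOC][2-5 ALLOC][6-8 ALLOC][9-12 ALLOC][13-16 FREE]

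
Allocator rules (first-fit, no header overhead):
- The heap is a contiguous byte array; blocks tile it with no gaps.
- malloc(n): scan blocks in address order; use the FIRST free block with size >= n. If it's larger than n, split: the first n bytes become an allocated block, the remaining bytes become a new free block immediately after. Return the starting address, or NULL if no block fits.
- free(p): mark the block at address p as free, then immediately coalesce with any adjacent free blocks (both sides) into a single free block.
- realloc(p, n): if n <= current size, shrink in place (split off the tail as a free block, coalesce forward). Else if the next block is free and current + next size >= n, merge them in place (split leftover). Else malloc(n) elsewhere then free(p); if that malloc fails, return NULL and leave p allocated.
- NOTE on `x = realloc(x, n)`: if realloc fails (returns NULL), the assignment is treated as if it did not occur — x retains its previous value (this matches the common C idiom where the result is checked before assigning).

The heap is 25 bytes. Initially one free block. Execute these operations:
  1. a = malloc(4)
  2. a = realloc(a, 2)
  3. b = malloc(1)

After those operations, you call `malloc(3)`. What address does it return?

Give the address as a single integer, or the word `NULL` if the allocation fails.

Answer: 3

Derivation:
Op 1: a = malloc(4) -> a = 0; heap: [0-3 ALLOC][4-24 FREE]
Op 2: a = realloc(a, 2) -> a = 0; heap: [0-1 ALLOC][2-24 FREE]
Op 3: b = malloc(1) -> b = 2; heap: [0-1 ALLOC][2-2 ALLOC][3-24 FREE]
malloc(3): first-fit scan over [0-1 ALLOC][2-2 ALLOC][3-24 FREE] -> 3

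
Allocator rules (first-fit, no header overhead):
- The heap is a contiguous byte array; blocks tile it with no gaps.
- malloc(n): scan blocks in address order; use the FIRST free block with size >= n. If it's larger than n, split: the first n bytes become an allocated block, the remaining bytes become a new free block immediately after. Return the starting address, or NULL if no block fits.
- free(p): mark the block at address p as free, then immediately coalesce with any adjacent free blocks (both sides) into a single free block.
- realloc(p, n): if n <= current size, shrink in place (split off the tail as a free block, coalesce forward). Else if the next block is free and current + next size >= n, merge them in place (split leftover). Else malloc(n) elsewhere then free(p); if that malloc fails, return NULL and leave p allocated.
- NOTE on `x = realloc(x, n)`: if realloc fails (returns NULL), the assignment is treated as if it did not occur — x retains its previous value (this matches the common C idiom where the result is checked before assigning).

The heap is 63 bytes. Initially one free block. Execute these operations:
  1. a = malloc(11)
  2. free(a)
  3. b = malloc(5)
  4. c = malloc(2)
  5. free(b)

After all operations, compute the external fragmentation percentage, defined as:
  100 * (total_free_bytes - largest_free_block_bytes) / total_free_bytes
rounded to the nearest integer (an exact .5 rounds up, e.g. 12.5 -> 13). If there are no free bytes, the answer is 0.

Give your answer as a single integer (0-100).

Answer: 8

Derivation:
Op 1: a = malloc(11) -> a = 0; heap: [0-10 ALLOC][11-62 FREE]
Op 2: free(a) -> (freed a); heap: [0-62 FREE]
Op 3: b = malloc(5) -> b = 0; heap: [0-4 ALLOC][5-62 FREE]
Op 4: c = malloc(2) -> c = 5; heap: [0-4 ALLOC][5-6 ALLOC][7-62 FREE]
Op 5: free(b) -> (freed b); heap: [0-4 FREE][5-6 ALLOC][7-62 FREE]
Free blocks: [5 56] total_free=61 largest=56 -> 100*(61-56)/61 = 500/61 ≈ 8.197 -> rounds to 8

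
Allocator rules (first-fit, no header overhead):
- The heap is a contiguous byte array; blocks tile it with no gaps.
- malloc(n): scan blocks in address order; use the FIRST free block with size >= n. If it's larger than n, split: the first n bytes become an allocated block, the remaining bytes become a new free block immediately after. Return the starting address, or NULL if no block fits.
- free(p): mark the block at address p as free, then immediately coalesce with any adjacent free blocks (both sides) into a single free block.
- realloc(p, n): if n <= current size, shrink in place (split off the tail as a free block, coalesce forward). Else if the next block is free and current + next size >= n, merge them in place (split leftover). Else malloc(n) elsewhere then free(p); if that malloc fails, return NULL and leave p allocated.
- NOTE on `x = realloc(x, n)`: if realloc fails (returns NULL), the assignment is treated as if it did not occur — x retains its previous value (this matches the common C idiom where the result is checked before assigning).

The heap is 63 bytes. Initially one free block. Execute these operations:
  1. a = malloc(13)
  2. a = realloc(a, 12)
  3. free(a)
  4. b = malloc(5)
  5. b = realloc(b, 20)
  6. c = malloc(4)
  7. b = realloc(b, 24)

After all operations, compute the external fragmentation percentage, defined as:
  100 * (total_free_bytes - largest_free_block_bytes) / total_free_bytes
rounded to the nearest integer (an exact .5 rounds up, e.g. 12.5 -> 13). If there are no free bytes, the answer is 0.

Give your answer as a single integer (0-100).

Op 1: a = malloc(13) -> a = 0; heap: [0-12 ALLOC][13-62 FREE]
Op 2: a = realloc(a, 12) -> a = 0; heap: [0-11 ALLOC][12-62 FREE]
Op 3: free(a) -> (freed a); heap: [0-62 FREE]
Op 4: b = malloc(5) -> b = 0; heap: [0-4 ALLOC][5-62 FREE]
Op 5: b = realloc(b, 20) -> b = 0; heap: [0-19 ALLOC][20-62 FREE]
Op 6: c = malloc(4) -> c = 20; heap: [0-19 ALLOC][20-23 ALLOC][24-62 FREE]
Op 7: b = realloc(b, 24) -> b = 24; heap: [0-19 FREE][20-23 ALLOC][24-47 ALLOC][48-62 FREE]
Free blocks: [20 15] total_free=35 largest=20 -> 100*(35-20)/35 = 1500/35 ≈ 42.857 -> rounds to 43

Answer: 43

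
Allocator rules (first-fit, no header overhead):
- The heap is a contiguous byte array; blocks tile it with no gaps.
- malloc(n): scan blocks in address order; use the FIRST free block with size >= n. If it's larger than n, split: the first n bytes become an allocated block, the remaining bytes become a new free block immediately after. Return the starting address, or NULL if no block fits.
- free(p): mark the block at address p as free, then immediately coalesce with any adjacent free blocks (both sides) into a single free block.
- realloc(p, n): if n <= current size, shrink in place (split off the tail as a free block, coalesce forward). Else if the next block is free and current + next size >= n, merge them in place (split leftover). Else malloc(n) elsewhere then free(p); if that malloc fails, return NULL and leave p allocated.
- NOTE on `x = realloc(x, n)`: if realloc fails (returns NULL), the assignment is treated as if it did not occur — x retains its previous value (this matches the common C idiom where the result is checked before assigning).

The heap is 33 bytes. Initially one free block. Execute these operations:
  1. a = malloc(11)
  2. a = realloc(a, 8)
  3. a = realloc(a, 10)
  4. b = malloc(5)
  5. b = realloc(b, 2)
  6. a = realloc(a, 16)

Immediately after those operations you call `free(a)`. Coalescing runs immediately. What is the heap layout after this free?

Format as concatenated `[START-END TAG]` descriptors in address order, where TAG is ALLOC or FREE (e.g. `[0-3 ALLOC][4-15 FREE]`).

Op 1: a = malloc(11) -> a = 0; heap: [0-10 ALLOC][11-32 FREE]
Op 2: a = realloc(a, 8) -> a = 0; heap: [0-7 ALLOC][8-32 FREE]
Op 3: a = realloc(a, 10) -> a = 0; heap: [0-9 ALLOC][10-32 FREE]
Op 4: b = malloc(5) -> b = 10; heap: [0-9 ALLOC][10-14 ALLOC][15-32 FREE]
Op 5: b = realloc(b, 2) -> b = 10; heap: [0-9 ALLOC][10-11 ALLOC][12-32 FREE]
Op 6: a = realloc(a, 16) -> a = 12; heap: [0-9 FREE][10-11 ALLOC][12-27 ALLOC][28-32 FREE]
free(a): a = 12 -> block [12-27 ALLOC]; mark free, coalesce with adjacent free neighbors -> [0-9 FREE][10-11 ALLOC][12-32 FREE]

Answer: [0-9 FREE][10-11 ALLOC][12-32 FREE]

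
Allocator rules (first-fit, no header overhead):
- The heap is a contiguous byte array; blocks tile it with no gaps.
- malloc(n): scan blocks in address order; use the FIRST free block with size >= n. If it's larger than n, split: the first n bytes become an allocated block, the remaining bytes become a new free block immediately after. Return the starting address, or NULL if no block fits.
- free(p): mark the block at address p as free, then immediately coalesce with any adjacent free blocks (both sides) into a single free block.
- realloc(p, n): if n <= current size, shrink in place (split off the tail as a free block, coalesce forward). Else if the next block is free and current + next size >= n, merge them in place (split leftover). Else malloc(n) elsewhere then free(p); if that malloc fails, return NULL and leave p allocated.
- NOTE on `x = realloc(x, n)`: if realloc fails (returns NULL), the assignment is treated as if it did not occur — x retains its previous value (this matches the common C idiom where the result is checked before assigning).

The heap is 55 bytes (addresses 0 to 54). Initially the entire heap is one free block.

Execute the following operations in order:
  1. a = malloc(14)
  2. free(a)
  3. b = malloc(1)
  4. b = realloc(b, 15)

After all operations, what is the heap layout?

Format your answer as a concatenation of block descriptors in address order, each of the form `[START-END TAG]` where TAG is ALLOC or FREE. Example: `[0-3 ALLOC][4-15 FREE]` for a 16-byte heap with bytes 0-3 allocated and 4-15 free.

Op 1: a = malloc(14) -> a = 0; heap: [0-13 ALLOC][14-54 FREE]
Op 2: free(a) -> (freed a); heap: [0-54 FREE]
Op 3: b = malloc(1) -> b = 0; heap: [0-0 ALLOC][1-54 FREE]
Op 4: b = realloc(b, 15) -> b = 0; heap: [0-14 ALLOC][15-54 FREE]

Answer: [0-14 ALLOC][15-54 FREE]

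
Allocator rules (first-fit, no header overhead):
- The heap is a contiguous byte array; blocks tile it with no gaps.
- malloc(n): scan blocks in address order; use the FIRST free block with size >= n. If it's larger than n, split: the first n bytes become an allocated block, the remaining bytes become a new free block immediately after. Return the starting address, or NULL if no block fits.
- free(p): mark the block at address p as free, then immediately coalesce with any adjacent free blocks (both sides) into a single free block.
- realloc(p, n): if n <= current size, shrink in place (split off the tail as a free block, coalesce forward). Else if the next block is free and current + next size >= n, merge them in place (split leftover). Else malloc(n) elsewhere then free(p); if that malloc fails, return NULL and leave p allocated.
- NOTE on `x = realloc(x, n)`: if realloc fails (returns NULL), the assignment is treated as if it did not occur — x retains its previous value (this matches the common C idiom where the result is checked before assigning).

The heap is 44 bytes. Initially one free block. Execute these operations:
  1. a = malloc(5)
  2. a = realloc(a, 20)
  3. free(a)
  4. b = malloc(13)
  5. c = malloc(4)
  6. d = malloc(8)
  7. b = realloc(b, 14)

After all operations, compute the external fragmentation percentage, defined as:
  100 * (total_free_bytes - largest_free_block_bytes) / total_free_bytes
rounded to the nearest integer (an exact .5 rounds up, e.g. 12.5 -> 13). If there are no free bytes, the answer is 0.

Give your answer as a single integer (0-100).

Answer: 28

Derivation:
Op 1: a = malloc(5) -> a = 0; heap: [0-4 ALLOC][5-43 FREE]
Op 2: a = realloc(a, 20) -> a = 0; heap: [0-19 ALLOC][20-43 FREE]
Op 3: free(a) -> (freed a); heap: [0-43 FREE]
Op 4: b = malloc(13) -> b = 0; heap: [0-12 ALLOC][13-43 FREE]
Op 5: c = malloc(4) -> c = 13; heap: [0-12 ALLOC][13-16 ALLOC][17-43 FREE]
Op 6: d = malloc(8) -> d = 17; heap: [0-12 ALLOC][13-16 ALLOC][17-24 ALLOC][25-43 FREE]
Op 7: b = realloc(b, 14) -> b = 25; heap: [0-12 FREE][13-16 ALLOC][17-24 ALLOC][25-38 ALLOC][39-43 FREE]
Free blocks: [13 5] total_free=18 largest=13 -> 100*(18-13)/18 = 500/18 ≈ 27.778 -> rounds to 28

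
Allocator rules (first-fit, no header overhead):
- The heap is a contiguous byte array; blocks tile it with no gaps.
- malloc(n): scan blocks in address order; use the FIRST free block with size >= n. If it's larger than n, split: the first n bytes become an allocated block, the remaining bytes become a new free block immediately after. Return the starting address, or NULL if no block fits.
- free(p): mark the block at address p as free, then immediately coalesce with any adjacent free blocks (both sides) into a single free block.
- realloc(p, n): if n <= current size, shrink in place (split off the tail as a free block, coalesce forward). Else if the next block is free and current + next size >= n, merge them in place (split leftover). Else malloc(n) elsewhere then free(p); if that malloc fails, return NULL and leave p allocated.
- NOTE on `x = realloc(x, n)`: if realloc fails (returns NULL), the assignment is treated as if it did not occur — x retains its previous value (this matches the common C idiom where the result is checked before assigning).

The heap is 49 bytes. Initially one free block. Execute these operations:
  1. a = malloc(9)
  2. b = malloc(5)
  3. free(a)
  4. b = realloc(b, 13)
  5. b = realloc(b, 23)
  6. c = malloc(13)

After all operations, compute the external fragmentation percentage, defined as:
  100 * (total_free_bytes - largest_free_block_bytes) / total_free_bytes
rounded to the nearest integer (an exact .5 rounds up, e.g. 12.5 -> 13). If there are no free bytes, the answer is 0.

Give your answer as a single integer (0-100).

Op 1: a = malloc(9) -> a = 0; heap: [0-8 ALLOC][9-48 FREE]
Op 2: b = malloc(5) -> b = 9; heap: [0-8 ALLOC][9-13 ALLOC][14-48 FREE]
Op 3: free(a) -> (freed a); heap: [0-8 FREE][9-13 ALLOC][14-48 FREE]
Op 4: b = realloc(b, 13) -> b = 9; heap: [0-8 FREE][9-21 ALLOC][22-48 FREE]
Op 5: b = realloc(b, 23) -> b = 9; heap: [0-8 FREE][9-31 ALLOC][32-48 FREE]
Op 6: c = malloc(13) -> c = 32; heap: [0-8 FREE][9-31 ALLOC][32-44 ALLOC][45-48 FREE]
Free blocks: [9 4] total_free=13 largest=9 -> 100*(13-9)/13 = 400/13 ≈ 30.769 -> rounds to 31

Answer: 31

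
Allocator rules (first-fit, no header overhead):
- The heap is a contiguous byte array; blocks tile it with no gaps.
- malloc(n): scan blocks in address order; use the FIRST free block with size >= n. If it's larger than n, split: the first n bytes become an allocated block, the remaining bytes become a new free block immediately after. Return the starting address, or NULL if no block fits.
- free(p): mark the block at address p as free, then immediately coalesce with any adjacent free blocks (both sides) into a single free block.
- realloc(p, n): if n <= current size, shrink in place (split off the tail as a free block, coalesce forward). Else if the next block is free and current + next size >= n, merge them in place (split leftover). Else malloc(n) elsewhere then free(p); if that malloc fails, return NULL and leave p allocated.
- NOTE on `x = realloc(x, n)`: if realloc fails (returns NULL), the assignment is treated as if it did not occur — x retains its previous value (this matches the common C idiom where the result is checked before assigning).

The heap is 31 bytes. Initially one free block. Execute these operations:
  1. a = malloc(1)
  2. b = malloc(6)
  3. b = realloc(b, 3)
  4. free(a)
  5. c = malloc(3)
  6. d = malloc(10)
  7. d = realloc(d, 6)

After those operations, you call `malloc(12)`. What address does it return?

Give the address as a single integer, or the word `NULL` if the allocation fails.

Op 1: a = malloc(1) -> a = 0; heap: [0-0 ALLOC][1-30 FREE]
Op 2: b = malloc(6) -> b = 1; heap: [0-0 ALLOC][1-6 ALLOC][7-30 FREE]
Op 3: b = realloc(b, 3) -> b = 1; heap: [0-0 ALLOC][1-3 ALLOC][4-30 FREE]
Op 4: free(a) -> (freed a); heap: [0-0 FREE][1-3 ALLOC][4-30 FREE]
Op 5: c = malloc(3) -> c = 4; heap: [0-0 FREE][1-3 ALLOC][4-6 ALLOC][7-30 FREE]
Op 6: d = malloc(10) -> d = 7; heap: [0-0 FREE][1-3 ALLOC][4-6 ALLOC][7-16 ALLOC][17-30 FREE]
Op 7: d = realloc(d, 6) -> d = 7; heap: [0-0 FREE][1-3 ALLOC][4-6 ALLOC][7-12 ALLOC][13-30 FREE]
malloc(12): first-fit scan over [0-0 FREE][1-3 ALLOC][4-6 ALLOC][7-12 ALLOC][13-30 FREE] -> 13

Answer: 13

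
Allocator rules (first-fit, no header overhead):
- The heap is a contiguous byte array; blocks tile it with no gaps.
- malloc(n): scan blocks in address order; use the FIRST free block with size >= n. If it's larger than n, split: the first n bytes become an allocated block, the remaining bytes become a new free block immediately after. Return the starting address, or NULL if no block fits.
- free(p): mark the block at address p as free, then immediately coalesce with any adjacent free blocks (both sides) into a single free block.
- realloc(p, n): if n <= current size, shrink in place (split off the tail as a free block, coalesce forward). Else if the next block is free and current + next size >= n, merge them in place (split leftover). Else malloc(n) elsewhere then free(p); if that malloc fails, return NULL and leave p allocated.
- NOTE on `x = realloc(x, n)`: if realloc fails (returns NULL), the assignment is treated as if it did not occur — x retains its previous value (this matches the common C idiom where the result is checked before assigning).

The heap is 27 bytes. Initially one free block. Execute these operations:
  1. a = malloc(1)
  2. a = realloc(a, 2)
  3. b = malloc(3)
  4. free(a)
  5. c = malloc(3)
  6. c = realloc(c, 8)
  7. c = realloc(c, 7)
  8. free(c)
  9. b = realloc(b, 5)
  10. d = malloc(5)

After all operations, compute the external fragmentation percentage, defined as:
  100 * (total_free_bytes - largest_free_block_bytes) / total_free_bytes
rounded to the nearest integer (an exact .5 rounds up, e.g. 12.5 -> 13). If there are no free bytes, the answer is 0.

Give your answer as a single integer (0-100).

Op 1: a = malloc(1) -> a = 0; heap: [0-0 ALLOC][1-26 FREE]
Op 2: a = realloc(a, 2) -> a = 0; heap: [0-1 ALLOC][2-26 FREE]
Op 3: b = malloc(3) -> b = 2; heap: [0-1 ALLOC][2-4 ALLOC][5-26 FREE]
Op 4: free(a) -> (freed a); heap: [0-1 FREE][2-4 ALLOC][5-26 FREE]
Op 5: c = malloc(3) -> c = 5; heap: [0-1 FREE][2-4 ALLOC][5-7 ALLOC][8-26 FREE]
Op 6: c = realloc(c, 8) -> c = 5; heap: [0-1 FREE][2-4 ALLOC][5-12 ALLOC][13-26 FREE]
Op 7: c = realloc(c, 7) -> c = 5; heap: [0-1 FREE][2-4 ALLOC][5-11 ALLOC][12-26 FREE]
Op 8: free(c) -> (freed c); heap: [0-1 FREE][2-4 ALLOC][5-26 FREE]
Op 9: b = realloc(b, 5) -> b = 2; heap: [0-1 FREE][2-6 ALLOC][7-26 FREE]
Op 10: d = malloc(5) -> d = 7; heap: [0-1 FREE][2-6 ALLOC][7-11 ALLOC][12-26 FREE]
Free blocks: [2 15] total_free=17 largest=15 -> 100*(17-15)/17 = 200/17 ≈ 11.765 -> rounds to 12

Answer: 12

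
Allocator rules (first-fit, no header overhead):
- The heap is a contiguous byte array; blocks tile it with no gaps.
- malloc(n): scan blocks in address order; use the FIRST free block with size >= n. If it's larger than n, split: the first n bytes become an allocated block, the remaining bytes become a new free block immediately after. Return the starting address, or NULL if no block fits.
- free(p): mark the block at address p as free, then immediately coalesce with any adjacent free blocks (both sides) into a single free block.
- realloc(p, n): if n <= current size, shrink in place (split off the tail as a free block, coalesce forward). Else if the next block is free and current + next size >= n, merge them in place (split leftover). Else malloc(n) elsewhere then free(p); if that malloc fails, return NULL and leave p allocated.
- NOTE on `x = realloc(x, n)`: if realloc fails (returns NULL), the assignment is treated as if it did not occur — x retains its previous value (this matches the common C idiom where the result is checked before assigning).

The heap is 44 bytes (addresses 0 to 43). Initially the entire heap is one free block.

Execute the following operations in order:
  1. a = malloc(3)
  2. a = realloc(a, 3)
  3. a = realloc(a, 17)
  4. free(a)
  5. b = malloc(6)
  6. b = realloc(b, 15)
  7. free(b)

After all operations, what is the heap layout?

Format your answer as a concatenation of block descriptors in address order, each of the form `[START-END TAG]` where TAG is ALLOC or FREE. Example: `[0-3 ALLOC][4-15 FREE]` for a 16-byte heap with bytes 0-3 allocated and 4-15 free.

Op 1: a = malloc(3) -> a = 0; heap: [0-2 ALLOC][3-43 FREE]
Op 2: a = realloc(a, 3) -> a = 0; heap: [0-2 ALLOC][3-43 FREE]
Op 3: a = realloc(a, 17) -> a = 0; heap: [0-16 ALLOC][17-43 FREE]
Op 4: free(a) -> (freed a); heap: [0-43 FREE]
Op 5: b = malloc(6) -> b = 0; heap: [0-5 ALLOC][6-43 FREE]
Op 6: b = realloc(b, 15) -> b = 0; heap: [0-14 ALLOC][15-43 FREE]
Op 7: free(b) -> (freed b); heap: [0-43 FREE]

Answer: [0-43 FREE]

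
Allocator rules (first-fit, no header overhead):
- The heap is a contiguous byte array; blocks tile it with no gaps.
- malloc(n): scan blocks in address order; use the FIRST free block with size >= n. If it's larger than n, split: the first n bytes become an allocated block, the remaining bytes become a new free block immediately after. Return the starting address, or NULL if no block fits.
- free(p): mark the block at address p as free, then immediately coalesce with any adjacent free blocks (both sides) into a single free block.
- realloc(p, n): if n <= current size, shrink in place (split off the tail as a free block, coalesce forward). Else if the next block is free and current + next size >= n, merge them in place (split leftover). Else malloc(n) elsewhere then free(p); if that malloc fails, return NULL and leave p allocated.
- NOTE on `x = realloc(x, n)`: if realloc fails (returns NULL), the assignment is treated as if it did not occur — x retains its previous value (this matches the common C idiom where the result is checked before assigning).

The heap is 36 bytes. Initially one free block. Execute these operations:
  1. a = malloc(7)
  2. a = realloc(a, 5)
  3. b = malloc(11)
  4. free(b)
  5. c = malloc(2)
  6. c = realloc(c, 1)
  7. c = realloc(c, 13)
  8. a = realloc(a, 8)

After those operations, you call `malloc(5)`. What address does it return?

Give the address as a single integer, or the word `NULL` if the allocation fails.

Answer: 0

Derivation:
Op 1: a = malloc(7) -> a = 0; heap: [0-6 ALLOC][7-35 FREE]
Op 2: a = realloc(a, 5) -> a = 0; heap: [0-4 ALLOC][5-35 FREE]
Op 3: b = malloc(11) -> b = 5; heap: [0-4 ALLOC][5-15 ALLOC][16-35 FREE]
Op 4: free(b) -> (freed b); heap: [0-4 ALLOC][5-35 FREE]
Op 5: c = malloc(2) -> c = 5; heap: [0-4 ALLOC][5-6 ALLOC][7-35 FREE]
Op 6: c = realloc(c, 1) -> c = 5; heap: [0-4 ALLOC][5-5 ALLOC][6-35 FREE]
Op 7: c = realloc(c, 13) -> c = 5; heap: [0-4 ALLOC][5-17 ALLOC][18-35 FREE]
Op 8: a = realloc(a, 8) -> a = 18; heap: [0-4 FREE][5-17 ALLOC][18-25 ALLOC][26-35 FREE]
malloc(5): first-fit scan over [0-4 FREE][5-17 ALLOC][18-25 ALLOC][26-35 FREE] -> 0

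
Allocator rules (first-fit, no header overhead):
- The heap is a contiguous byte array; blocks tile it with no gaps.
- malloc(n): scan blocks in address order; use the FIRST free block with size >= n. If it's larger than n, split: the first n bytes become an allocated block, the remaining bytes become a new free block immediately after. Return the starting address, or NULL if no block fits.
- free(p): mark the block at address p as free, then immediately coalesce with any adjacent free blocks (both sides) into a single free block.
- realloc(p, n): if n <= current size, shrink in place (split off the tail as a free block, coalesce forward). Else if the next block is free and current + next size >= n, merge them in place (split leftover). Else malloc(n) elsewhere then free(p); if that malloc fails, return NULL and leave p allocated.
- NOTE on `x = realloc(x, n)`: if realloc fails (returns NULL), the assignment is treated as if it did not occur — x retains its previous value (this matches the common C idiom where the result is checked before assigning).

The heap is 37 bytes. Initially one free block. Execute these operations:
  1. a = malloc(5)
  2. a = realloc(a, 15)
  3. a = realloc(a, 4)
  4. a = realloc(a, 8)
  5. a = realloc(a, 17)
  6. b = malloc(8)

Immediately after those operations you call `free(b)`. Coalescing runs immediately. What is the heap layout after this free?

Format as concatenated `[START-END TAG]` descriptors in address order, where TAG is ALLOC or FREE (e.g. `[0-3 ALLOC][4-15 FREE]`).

Op 1: a = malloc(5) -> a = 0; heap: [0-4 ALLOC][5-36 FREE]
Op 2: a = realloc(a, 15) -> a = 0; heap: [0-14 ALLOC][15-36 FREE]
Op 3: a = realloc(a, 4) -> a = 0; heap: [0-3 ALLOC][4-36 FREE]
Op 4: a = realloc(a, 8) -> a = 0; heap: [0-7 ALLOC][8-36 FREE]
Op 5: a = realloc(a, 17) -> a = 0; heap: [0-16 ALLOC][17-36 FREE]
Op 6: b = malloc(8) -> b = 17; heap: [0-16 ALLOC][17-24 ALLOC][25-36 FREE]
free(b): b = 17 -> block [17-24 ALLOC]; mark free, coalesce with adjacent free neighbors -> [0-16 ALLOC][17-36 FREE]

Answer: [0-16 ALLOC][17-36 FREE]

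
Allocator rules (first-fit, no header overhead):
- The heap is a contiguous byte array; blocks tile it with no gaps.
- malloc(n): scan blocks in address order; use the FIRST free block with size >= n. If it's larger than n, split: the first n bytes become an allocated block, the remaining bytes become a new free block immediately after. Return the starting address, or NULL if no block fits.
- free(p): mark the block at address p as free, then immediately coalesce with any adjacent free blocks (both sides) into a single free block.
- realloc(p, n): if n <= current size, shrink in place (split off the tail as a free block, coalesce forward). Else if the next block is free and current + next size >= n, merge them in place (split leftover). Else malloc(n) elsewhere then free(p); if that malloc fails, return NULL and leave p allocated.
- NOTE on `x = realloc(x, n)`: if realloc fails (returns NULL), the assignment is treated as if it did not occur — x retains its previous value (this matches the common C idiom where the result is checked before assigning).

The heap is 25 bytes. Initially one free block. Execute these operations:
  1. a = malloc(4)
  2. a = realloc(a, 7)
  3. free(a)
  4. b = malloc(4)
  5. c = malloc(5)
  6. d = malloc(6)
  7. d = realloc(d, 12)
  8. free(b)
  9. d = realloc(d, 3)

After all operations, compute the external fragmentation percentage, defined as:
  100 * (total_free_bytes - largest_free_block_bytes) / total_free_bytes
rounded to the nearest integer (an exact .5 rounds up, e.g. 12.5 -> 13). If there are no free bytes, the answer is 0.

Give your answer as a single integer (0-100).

Op 1: a = malloc(4) -> a = 0; heap: [0-3 ALLOC][4-24 FREE]
Op 2: a = realloc(a, 7) -> a = 0; heap: [0-6 ALLOC][7-24 FREE]
Op 3: free(a) -> (freed a); heap: [0-24 FREE]
Op 4: b = malloc(4) -> b = 0; heap: [0-3 ALLOC][4-24 FREE]
Op 5: c = malloc(5) -> c = 4; heap: [0-3 ALLOC][4-8 ALLOC][9-24 FREE]
Op 6: d = malloc(6) -> d = 9; heap: [0-3 ALLOC][4-8 ALLOC][9-14 ALLOC][15-24 FREE]
Op 7: d = realloc(d, 12) -> d = 9; heap: [0-3 ALLOC][4-8 ALLOC][9-20 ALLOC][21-24 FREE]
Op 8: free(b) -> (freed b); heap: [0-3 FREE][4-8 ALLOC][9-20 ALLOC][21-24 FREE]
Op 9: d = realloc(d, 3) -> d = 9; heap: [0-3 FREE][4-8 ALLOC][9-11 ALLOC][12-24 FREE]
Free blocks: [4 13] total_free=17 largest=13 -> 100*(17-13)/17 = 400/17 ≈ 23.529 -> rounds to 24

Answer: 24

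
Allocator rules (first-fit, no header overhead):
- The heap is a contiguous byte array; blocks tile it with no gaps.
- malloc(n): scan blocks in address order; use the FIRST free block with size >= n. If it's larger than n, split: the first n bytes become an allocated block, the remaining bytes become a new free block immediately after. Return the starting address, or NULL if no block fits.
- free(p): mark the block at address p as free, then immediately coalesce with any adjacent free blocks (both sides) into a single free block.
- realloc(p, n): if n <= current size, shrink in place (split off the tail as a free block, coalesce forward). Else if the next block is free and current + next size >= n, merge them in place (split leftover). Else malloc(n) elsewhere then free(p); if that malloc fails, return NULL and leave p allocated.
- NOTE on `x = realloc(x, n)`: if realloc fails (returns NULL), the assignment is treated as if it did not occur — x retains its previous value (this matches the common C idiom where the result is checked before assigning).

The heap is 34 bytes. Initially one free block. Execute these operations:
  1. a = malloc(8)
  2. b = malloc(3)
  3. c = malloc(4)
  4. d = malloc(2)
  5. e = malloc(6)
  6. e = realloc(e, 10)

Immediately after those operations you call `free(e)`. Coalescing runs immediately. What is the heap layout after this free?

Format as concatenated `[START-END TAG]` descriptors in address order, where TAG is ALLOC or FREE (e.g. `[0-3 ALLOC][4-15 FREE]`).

Op 1: a = malloc(8) -> a = 0; heap: [0-7 ALLOC][8-33 FREE]
Op 2: b = malloc(3) -> b = 8; heap: [0-7 ALLOC][8-10 ALLOC][11-33 FREE]
Op 3: c = malloc(4) -> c = 11; heap: [0-7 ALLOC][8-10 ALLOC][11-14 ALLOC][15-33 FREE]
Op 4: d = malloc(2) -> d = 15; heap: [0-7 ALLOC][8-10 ALLOC][11-14 ALLOC][15-16 ALLOC][17-33 FREE]
Op 5: e = malloc(6) -> e = 17; heap: [0-7 ALLOC][8-10 ALLOC][11-14 ALLOC][15-16 ALLOC][17-22 ALLOC][23-33 FREE]
Op 6: e = realloc(e, 10) -> e = 17; heap: [0-7 ALLOC][8-10 ALLOC][11-14 ALLOC][15-16 ALLOC][17-26 ALLOC][27-33 FREE]
free(e): e = 17 -> block [17-26 ALLOC]; mark free, coalesce with adjacent free neighbors -> [0-7 ALLOC][8-10 ALLOC][11-14 ALLOC][15-16 ALLOC][17-33 FREE]

Answer: [0-7 ALLOC][8-10 ALLOC][11-14 ALLOC][15-16 ALLOC][17-33 FREE]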